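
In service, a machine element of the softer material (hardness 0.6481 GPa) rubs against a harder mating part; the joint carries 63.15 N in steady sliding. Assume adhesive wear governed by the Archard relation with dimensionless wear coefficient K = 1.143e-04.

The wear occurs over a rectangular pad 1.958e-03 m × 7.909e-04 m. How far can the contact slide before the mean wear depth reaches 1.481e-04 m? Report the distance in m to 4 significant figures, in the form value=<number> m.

All working math holds exact precision; intermediate values appear rounded. Rounded just once, at 4 significant figures.
Hardness H = 0.6481 GPa = 6.481e+08 Pa.
Contact area A = 1.958e-03 m × 7.909e-04 m = 1.549e-06 m².
Collected in SI base units: W = 63.15 N, H = 6.481e+08 Pa, K = 1.143e-04.
At the depth limit, V_lim = h_lim·A = 1.481e-04 · 1.549e-06 = 2.293e-10 m³.
Sliding life L = V_lim·H/(K·W) = 2.293e-10 · 6.481e+08 / (1.143e-04 · 63.15) = 20.59 m.

value=20.59 m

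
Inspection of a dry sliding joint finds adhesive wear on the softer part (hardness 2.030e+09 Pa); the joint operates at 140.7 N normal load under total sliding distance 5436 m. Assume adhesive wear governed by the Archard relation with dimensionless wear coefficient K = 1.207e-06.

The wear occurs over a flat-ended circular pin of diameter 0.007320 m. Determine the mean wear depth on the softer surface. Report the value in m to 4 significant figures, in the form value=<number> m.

Intermediate values are printed rounded, and the computation maintains full precision; a lone final rounding to 4 significant digits.
Convert: Contact area A = π·d²/4 = π·(0.007320 m)²/4 = 4.208e-05 m².
Restated in SI base units: W = 140.7 N, H = 2.030e+09 Pa, K = 1.207e-06.
Wear volume V = K·W·L/H = 1.207e-06 · 140.7 · 5436 / 2.030e+09 = 4.548e-10 m³.
Mean wear depth h = V/A = 4.548e-10 / 4.208e-05 = 1.081e-05 m.

value=1.081e-05 m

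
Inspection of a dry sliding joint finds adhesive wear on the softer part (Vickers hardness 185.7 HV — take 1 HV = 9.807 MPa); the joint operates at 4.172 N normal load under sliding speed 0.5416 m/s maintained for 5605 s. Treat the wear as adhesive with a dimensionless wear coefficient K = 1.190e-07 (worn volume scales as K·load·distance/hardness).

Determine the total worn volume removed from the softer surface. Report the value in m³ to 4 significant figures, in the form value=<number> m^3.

The intermediates are displayed rounded. The computation runs at full float precision — a single final rounding, at 4 significant digits.
Convert: Path length L = v·t = 0.5416 m/s × 5605 s = 3036 m.
Convert: Hardness H = 185.7 HV × 9.807 MPa/HV = 1821 MPa = 1.821e+09 Pa.
As SI base values: W = 4.172 N, H = 1.821e+09 Pa, K = 1.190e-07.
Volume removed: V = K·W·L/H = 1.190e-07 · 4.172 · 3036 / 1.821e+09 = 8.276e-13 m³.

value=8.276e-13 m^3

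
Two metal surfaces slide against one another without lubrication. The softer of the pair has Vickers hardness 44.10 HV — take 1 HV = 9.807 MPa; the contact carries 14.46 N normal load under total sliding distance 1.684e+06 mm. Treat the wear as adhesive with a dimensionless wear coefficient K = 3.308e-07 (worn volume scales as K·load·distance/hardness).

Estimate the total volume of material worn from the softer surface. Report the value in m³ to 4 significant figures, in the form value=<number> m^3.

Intermediate values are displayed rounded; the computation runs at full float precision — one last rounding, at 4 significant digits.
Path length L = 1.684e+06 mm = 1684 m.
Hardness H = 44.10 HV × 9.807 MPa/HV = 432.5 MPa = 4.325e+08 Pa.
Expressed in SI base units: W = 14.46 N, H = 4.325e+08 Pa, K = 3.308e-07.
Apply Archard: V = K·W·L/H = 3.308e-07 · 14.46 · 1684 / 4.325e+08 = 1.863e-11 m³.

value=1.863e-11 m^3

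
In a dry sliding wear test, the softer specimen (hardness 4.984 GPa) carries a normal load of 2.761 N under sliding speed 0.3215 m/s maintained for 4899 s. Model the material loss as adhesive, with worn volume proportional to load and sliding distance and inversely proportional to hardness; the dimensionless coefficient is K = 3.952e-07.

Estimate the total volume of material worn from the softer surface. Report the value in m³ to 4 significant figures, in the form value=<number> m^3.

value=3.448e-13 m^3

All arithmetic keeps full float precision; the intermediates are shown rounded, and rounded just once: four significant figures.
The distance L = v·t = 0.3215 m/s × 4899 s = 1575 m.
Hardness H = 4.984 GPa = 4.984e+09 Pa.
Restated in SI base units: W = 2.761 N, H = 4.984e+09 Pa, K = 3.952e-07.
By Archard's law, V = K·W·L/H = 3.952e-07 · 2.761 · 1575 / 4.984e+09 = 3.448e-13 m³.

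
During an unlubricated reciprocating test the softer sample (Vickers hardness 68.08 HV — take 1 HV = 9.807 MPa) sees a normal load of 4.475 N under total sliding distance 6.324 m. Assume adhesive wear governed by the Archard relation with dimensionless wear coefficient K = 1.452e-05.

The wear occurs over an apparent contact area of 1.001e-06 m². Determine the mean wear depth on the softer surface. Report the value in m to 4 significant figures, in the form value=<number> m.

value=6.148e-07 m

Shown intermediates are rounded — the algebra holds exact precision. Rounded once at the end, at 4 significant digits.
Convert: Hardness H = 68.08 HV × 9.807 MPa/HV = 667.7 MPa = 6.677e+08 Pa.
SI base units throughout: W = 4.475 N, H = 6.677e+08 Pa, K = 1.452e-05.
Archard relation: V = K·W·L/H = 1.452e-05 · 4.475 · 6.324 / 6.677e+08 = 6.155e-13 m³.
Mean depth h = V/A = 6.155e-13 / 1.001e-06 = 6.148e-07 m.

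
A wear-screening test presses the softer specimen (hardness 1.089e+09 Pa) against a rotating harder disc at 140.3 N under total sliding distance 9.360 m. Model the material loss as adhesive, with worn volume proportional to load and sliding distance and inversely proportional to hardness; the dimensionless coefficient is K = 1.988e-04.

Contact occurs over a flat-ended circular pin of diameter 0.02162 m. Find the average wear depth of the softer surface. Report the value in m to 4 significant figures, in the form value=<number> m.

The computation runs at full precision, and the intermediates appear rounded; a lone final rounding, at four significant figures.
Contact area A = π·d²/4 = π·(0.02162 m)²/4 = 3.671e-04 m².
SI base units throughout: W = 140.3 N, H = 1.089e+09 Pa, K = 1.988e-04.
The Archard volume V = K·W·L/H = 1.988e-04 · 140.3 · 9.360 / 1.089e+09 = 2.397e-10 m³.
Mean depth h = V/A = 2.397e-10 / 3.671e-04 = 6.530e-07 m.

value=6.530e-07 m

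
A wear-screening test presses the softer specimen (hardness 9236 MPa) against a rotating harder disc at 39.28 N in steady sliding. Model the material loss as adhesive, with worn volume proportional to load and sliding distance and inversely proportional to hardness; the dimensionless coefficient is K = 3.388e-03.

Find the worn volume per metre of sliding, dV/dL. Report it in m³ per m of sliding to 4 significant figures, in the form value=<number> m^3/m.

Printed values are rounded — the computation runs at full float precision. Rounded once at the end: four significant figures.
Hardness H = 9236 MPa = 9.236e+09 Pa.
Expressed in SI base units: W = 39.28 N, H = 9.236e+09 Pa, K = 3.388e-03.
The wear rate dV/dL = K·W/H — distance-free: 3.388e-03 · 39.28 / 9.236e+09 = 1.441e-11 m³/m.

value=1.441e-11 m^3/m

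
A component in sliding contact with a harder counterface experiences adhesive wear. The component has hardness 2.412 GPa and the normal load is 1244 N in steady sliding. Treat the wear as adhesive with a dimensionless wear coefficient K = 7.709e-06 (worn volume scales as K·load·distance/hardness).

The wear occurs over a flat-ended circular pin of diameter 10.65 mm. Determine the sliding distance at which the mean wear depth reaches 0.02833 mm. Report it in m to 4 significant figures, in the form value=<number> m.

The algebra carries full float precision. The intermediates are displayed rounded; a lone final rounding to 4 significant figures.
Hardness H = 2.412 GPa = 2.412e+09 Pa.
Pin diameter d = 10.65 mm = 0.01065 m. Contact area A = π·d²/4 = π·(0.01065 m)²/4 = 8.908e-05 m².
Depth limit h_lim = 0.02833 mm = 2.833e-05 m.
In SI base units: W = 1244 N, H = 2.412e+09 Pa, K = 7.709e-06.
At the depth limit, V_lim = h_lim·A = 2.833e-05 · 8.908e-05 = 2.524e-09 m³.
Sliding life L = V_lim·H/(K·W) = 2.524e-09 · 2.412e+09 / (7.709e-06 · 1244) = 634.7 m.

value=634.7 m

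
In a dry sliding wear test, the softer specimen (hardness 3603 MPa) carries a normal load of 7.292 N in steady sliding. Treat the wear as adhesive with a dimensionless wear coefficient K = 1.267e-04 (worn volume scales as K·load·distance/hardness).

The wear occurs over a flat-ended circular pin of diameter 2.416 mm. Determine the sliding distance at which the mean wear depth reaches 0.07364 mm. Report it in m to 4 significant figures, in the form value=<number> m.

value=1317 m

All working math runs at full precision; printed values are rounded; rounded once at the end to 4 significant figures.
Hardness H = 3603 MPa = 3.603e+09 Pa.
Pin diameter d = 2.416 mm = 0.002416 m. Contact area A = π·d²/4 = π·(0.002416 m)²/4 = 4.584e-06 m².
Depth limit h_lim = 0.07364 mm = 7.364e-05 m.
Restated in SI base units: W = 7.292 N, H = 3.603e+09 Pa, K = 1.267e-04.
Limit volume V_lim = h_lim·A = 7.364e-05 · 4.584e-06 = 3.376e-10 m³.
Thus life L = V_lim·H/(K·W) = 3.376e-10 · 3.603e+09 / (1.267e-04 · 7.292) = 1317 m.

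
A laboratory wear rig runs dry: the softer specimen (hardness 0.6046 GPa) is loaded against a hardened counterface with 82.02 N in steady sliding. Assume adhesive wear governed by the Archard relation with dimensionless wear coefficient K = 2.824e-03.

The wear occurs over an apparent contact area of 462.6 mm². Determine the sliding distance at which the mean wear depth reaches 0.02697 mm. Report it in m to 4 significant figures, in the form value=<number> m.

value=32.57 m

All working math holds exact precision. Intermediates appear rounded. Rounded just once: four significant figures.
Hardness H = 0.6046 GPa = 6.046e+08 Pa.
Contact area A = 462.6 mm² = 4.626e-04 m².
Depth limit h_lim = 0.02697 mm = 2.697e-05 m.
Collected in SI base units: W = 82.02 N, H = 6.046e+08 Pa, K = 2.824e-03.
Limit volume V_lim = h_lim·A = 2.697e-05 · 4.626e-04 = 1.248e-08 m³.
Sliding life L = V_lim·H/(K·W) = 1.248e-08 · 6.046e+08 / (2.824e-03 · 82.02) = 32.57 m.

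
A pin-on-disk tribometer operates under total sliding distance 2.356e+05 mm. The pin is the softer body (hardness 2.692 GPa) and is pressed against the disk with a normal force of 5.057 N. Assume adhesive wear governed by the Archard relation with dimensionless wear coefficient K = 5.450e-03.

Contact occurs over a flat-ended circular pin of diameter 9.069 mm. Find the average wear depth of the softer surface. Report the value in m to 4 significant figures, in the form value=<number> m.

All working math keeps full precision; intermediates are printed rounded. Rounded just once to 4 significant figures.
Convert: Distance L = 2.356e+05 mm = 235.6 m.
Convert: Hardness H = 2.692 GPa = 2.692e+09 Pa.
Convert: Pin diameter d = 9.069 mm = 0.009069 m. Contact area A = π·d²/4 = π·(0.009069 m)²/4 = 6.460e-05 m².
Collected in SI base units: W = 5.057 N, H = 2.692e+09 Pa, K = 5.450e-03.
The Archard volume V = K·W·L/H = 5.450e-03 · 5.057 · 235.6 / 2.692e+09 = 2.412e-09 m³.
Wear depth h = V/A = 2.412e-09 / 6.460e-05 = 3.734e-05 m.

value=3.734e-05 m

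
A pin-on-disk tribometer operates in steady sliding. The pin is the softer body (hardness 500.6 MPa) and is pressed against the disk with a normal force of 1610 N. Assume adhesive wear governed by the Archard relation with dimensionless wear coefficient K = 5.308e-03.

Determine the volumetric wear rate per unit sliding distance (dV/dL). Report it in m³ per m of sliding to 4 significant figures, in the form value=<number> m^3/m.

value=1.707e-08 m^3/m

The computation keeps exact precision — quoted intermediates are rounded — one final rounding: 4 significant figures.
Hardness H = 500.6 MPa = 5.006e+08 Pa.
In SI base units: W = 1610 N, H = 5.006e+08 Pa, K = 5.308e-03.
Wear rate dV/dL = K·W/H: 5.308e-03 · 1610 / 5.006e+08 = 1.707e-08 m³/m.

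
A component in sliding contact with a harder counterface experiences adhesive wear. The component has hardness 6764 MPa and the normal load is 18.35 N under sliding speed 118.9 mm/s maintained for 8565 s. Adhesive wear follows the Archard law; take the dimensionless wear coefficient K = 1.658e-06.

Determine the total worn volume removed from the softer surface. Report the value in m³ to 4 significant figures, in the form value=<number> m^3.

value=4.581e-12 m^3

Intermediate values are displayed rounded. All working math maintains exact precision. Rounded once at the end to four significant digits.
Convert: Sliding speed v = 118.9 mm/s = 0.1189 m/s. The distance L = v·t = 0.1189 m/s × 8565 s = 1018 m.
Convert: Hardness H = 6764 MPa = 6.764e+09 Pa.
In SI base units, W = 18.35 N, H = 6.764e+09 Pa, K = 1.658e-06.
Archard volume V = K·W·L/H = 1.658e-06 · 18.35 · 1018 / 6.764e+09 = 4.581e-12 m³.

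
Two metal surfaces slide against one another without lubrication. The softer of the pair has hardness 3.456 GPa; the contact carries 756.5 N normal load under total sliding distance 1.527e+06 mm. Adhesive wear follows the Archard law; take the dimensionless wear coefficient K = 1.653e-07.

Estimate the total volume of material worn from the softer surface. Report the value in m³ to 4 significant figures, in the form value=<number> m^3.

value=5.525e-11 m^3

All arithmetic runs at full float precision; intermediates are printed rounded. Rounded once at the end to 4 significant digits.
Convert: Distance covered L = 1.527e+06 mm = 1527 m.
Convert: Hardness H = 3.456 GPa = 3.456e+09 Pa.
Expressed in SI base units: W = 756.5 N, H = 3.456e+09 Pa, K = 1.653e-07.
Volume removed: V = K·W·L/H = 1.653e-07 · 756.5 · 1527 / 3.456e+09 = 5.525e-11 m³.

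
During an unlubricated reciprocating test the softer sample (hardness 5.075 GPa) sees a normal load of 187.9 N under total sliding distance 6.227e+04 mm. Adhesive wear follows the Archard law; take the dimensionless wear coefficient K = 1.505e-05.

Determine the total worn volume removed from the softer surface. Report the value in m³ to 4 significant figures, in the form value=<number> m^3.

value=3.470e-11 m^3

Intermediate values are printed rounded — the algebra maintains exact precision — one last rounding, at 4 significant figures.
Path length L = 6.227e+04 mm = 62.27 m.
Hardness H = 5.075 GPa = 5.075e+09 Pa.
SI base units throughout: W = 187.9 N, H = 5.075e+09 Pa, K = 1.505e-05.
Archard relation: V = K·W·L/H = 1.505e-05 · 187.9 · 62.27 / 5.075e+09 = 3.470e-11 m³.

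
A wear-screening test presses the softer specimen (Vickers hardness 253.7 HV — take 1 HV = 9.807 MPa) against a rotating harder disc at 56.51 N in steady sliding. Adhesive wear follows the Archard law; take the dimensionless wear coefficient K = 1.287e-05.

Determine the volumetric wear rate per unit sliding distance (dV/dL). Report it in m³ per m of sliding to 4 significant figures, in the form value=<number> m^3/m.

Shown intermediates are rounded. All working math runs at exact precision; one last rounding: four significant figures.
Hardness H = 253.7 HV × 9.807 MPa/HV = 2488 MPa = 2.488e+09 Pa.
SI base units throughout: W = 56.51 N, H = 2.488e+09 Pa, K = 1.287e-05.
Volumetric rate dV/dL = K·W/H — distance-free: 1.287e-05 · 56.51 / 2.488e+09 = 2.923e-13 m³/m.

value=2.923e-13 m^3/m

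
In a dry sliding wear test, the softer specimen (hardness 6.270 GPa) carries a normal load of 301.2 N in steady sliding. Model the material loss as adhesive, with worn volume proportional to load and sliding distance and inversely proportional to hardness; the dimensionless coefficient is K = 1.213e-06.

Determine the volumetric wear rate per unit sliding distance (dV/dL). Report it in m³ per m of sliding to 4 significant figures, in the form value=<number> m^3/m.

All working math holds exact precision — intermediates are printed rounded — one final rounding to 4 significant digits.
Convert: Hardness H = 6.270 GPa = 6.270e+09 Pa.
Working in SI base units: W = 301.2 N, H = 6.270e+09 Pa, K = 1.213e-06.
Rate of wear dV/dL = K·W/H: 1.213e-06 · 301.2 / 6.270e+09 = 5.827e-14 m³/m.

value=5.827e-14 m^3/m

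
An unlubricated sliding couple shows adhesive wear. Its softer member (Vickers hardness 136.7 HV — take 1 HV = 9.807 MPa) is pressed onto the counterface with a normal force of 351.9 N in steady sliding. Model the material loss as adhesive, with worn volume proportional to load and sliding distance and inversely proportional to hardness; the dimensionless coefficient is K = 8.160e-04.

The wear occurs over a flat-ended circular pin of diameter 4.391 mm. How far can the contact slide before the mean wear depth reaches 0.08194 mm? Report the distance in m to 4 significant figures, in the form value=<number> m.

Every step maintains exact precision; displayed values are rounded. Rounded once at the end to 4 significant figures.
Convert: Hardness H = 136.7 HV × 9.807 MPa/HV = 1341 MPa = 1.341e+09 Pa.
Convert: Pin diameter d = 4.391 mm = 0.004391 m. Contact area A = π·d²/4 = π·(0.004391 m)²/4 = 1.514e-05 m².
Convert: Depth limit h_lim = 0.08194 mm = 8.194e-05 m.
In SI base units, W = 351.9 N, H = 1.341e+09 Pa, K = 8.160e-04.
Limit volume V_lim = h_lim·A = 8.194e-05 · 1.514e-05 = 1.241e-09 m³.
So the life L = V_lim·H/(K·W) = 1.241e-09 · 1.341e+09 / (8.160e-04 · 351.9) = 5.793 m.

value=5.793 m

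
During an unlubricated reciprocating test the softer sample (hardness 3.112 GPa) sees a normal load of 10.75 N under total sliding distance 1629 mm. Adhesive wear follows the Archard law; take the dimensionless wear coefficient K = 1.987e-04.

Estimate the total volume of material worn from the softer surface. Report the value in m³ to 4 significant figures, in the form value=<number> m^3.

The computation maintains full precision; displayed values are rounded, and one final rounding: 4 significant digits.
The distance L = 1629 mm = 1.629 m.
Hardness H = 3.112 GPa = 3.112e+09 Pa.
In SI base units, W = 10.75 N, H = 3.112e+09 Pa, K = 1.987e-04.
Archard volume V = K·W·L/H = 1.987e-04 · 10.75 · 1.629 / 3.112e+09 = 1.118e-12 m³.

value=1.118e-12 m^3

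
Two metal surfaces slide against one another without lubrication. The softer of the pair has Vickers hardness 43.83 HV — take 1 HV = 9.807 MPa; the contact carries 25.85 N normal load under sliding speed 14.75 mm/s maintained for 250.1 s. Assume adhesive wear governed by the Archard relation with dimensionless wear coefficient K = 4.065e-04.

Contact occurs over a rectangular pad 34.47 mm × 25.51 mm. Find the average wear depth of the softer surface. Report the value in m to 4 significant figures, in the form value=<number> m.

value=1.026e-07 m

Intermediate values are printed rounded. All working math carries full precision; rounded once at the end, at four significant digits.
Sliding speed v = 14.75 mm/s = 0.01475 m/s. Total distance L = v·t = 0.01475 m/s × 250.1 s = 3.689 m.
Hardness H = 43.83 HV × 9.807 MPa/HV = 429.8 MPa = 4.298e+08 Pa.
Pad sides 34.47 mm × 25.51 mm = 0.03447 m × 0.02551 m. Contact area A = 0.03447 m × 0.02551 m = 8.793e-04 m².
Working in SI base units: W = 25.85 N, H = 4.298e+08 Pa, K = 4.065e-04.
Wear volume V = K·W·L/H = 4.065e-04 · 25.85 · 3.689 / 4.298e+08 = 9.018e-11 m³.
Wear depth h = V/A = 9.018e-11 / 8.793e-04 = 1.026e-07 m.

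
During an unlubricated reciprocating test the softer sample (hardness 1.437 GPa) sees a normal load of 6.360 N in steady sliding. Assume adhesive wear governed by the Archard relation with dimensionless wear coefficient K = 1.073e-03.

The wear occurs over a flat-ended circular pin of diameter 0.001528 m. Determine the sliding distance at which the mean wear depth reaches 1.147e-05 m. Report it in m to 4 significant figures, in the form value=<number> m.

value=4.429 m

Every step holds full precision. The intermediates appear rounded, and a single final rounding to four significant digits.
Convert: Hardness H = 1.437 GPa = 1.437e+09 Pa.
Convert: Contact area A = π·d²/4 = π·(0.001528 m)²/4 = 1.834e-06 m².
SI base units throughout: W = 6.360 N, H = 1.437e+09 Pa, K = 1.073e-03.
Wearable volume V_lim = h_lim·A = 1.147e-05 · 1.834e-06 = 2.103e-11 m³.
Life L = V_lim·H/(K·W) = 2.103e-11 · 1.437e+09 / (1.073e-03 · 6.360) = 4.429 m.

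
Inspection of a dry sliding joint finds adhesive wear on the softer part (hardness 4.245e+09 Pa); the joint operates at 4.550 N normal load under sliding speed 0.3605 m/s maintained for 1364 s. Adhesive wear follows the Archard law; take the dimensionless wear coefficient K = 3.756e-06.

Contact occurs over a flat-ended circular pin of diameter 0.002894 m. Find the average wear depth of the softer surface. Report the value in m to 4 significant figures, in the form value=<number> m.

value=3.009e-07 m

All working math keeps full float precision, and the intermediates are shown rounded, and a single final rounding, at 4 significant digits.
Convert: Total distance L = v·t = 0.3605 m/s × 1364 s = 491.7 m.
Convert: Contact area A = π·d²/4 = π·(0.002894 m)²/4 = 6.578e-06 m².
SI base units throughout: W = 4.550 N, H = 4.245e+09 Pa, K = 3.756e-06.
Archard relation: V = K·W·L/H = 3.756e-06 · 4.550 · 491.7 / 4.245e+09 = 1.980e-12 m³.
Depth of wear h = V/A = 1.980e-12 / 6.578e-06 = 3.009e-07 m.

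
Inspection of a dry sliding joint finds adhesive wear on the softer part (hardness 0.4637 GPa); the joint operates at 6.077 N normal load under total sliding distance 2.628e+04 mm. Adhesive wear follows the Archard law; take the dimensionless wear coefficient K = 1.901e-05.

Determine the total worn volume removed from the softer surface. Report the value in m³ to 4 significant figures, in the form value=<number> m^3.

Intermediate values are printed rounded. Each operation holds full float precision, and one last rounding to four significant digits.
Convert: The distance L = 2.628e+04 mm = 26.28 m.
Convert: Hardness H = 0.4637 GPa = 4.637e+08 Pa.
SI base units throughout: W = 6.077 N, H = 4.637e+08 Pa, K = 1.901e-05.
Volume removed: V = K·W·L/H = 1.901e-05 · 6.077 · 26.28 / 4.637e+08 = 6.547e-12 m³.

value=6.547e-12 m^3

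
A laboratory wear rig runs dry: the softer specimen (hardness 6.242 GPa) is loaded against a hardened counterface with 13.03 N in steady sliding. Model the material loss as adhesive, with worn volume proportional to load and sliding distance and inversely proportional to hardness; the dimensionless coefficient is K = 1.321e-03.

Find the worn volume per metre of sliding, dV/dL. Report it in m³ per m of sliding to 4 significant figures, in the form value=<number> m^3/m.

value=2.758e-12 m^3/m

Intermediate values are displayed rounded, and the algebra runs at exact precision. Rounded just once, at 4 significant digits.
Convert: Hardness H = 6.242 GPa = 6.242e+09 Pa.
As SI base values: W = 13.03 N, H = 6.242e+09 Pa, K = 1.321e-03.
The wear rate dV/dL = K·W/H — distance-free: 1.321e-03 · 13.03 / 6.242e+09 = 2.758e-12 m³/m.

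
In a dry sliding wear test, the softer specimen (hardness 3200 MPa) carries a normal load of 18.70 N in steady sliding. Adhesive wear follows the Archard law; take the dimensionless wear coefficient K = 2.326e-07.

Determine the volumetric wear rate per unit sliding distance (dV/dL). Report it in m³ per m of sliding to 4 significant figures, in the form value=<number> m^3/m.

value=1.359e-15 m^3/m

Intermediates are printed rounded; every step runs at full float precision; a single final rounding: four significant figures.
Convert: Hardness H = 3200 MPa = 3.200e+09 Pa.
As SI base values: W = 18.70 N, H = 3.200e+09 Pa, K = 2.326e-07.
The wear rate dV/dL = K·W/H (independent of L): 2.326e-07 · 18.70 / 3.200e+09 = 1.359e-15 m³/m.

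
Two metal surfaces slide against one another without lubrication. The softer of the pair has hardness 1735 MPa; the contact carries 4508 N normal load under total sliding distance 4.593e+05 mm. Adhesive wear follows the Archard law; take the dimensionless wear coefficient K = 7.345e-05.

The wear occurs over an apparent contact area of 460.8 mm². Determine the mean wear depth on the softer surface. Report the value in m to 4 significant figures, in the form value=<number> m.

value=1.902e-04 m

Intermediate values appear rounded — every step runs at full float precision; one final rounding, at four significant figures.
Distance covered L = 4.593e+05 mm = 459.3 m.
Hardness H = 1735 MPa = 1.735e+09 Pa.
Contact area A = 460.8 mm² = 4.608e-04 m².
In SI base units: W = 4508 N, H = 1.735e+09 Pa, K = 7.345e-05.
Archard volume V = K·W·L/H = 7.345e-05 · 4508 · 459.3 / 1.735e+09 = 8.765e-08 m³.
Average depth h = V/A = 8.765e-08 / 4.608e-04 = 1.902e-04 m.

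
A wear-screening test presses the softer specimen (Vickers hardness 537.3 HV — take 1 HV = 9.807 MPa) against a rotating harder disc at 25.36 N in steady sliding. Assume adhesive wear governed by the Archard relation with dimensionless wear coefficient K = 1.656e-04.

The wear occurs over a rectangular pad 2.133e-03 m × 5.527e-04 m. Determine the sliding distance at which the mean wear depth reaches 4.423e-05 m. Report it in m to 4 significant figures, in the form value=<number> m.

value=65.42 m

Intermediates are shown rounded, and all arithmetic holds full precision, and one last rounding to 4 significant digits.
Convert: Hardness H = 537.3 HV × 9.807 MPa/HV = 5269 MPa = 5.269e+09 Pa.
Convert: Contact area A = 2.133e-03 m × 5.527e-04 m = 1.179e-06 m².
In SI base units: W = 25.36 N, H = 5.269e+09 Pa, K = 1.656e-04.
Volume at the limit: V_lim = h_lim·A = 4.423e-05 · 1.179e-06 = 5.214e-11 m³.
Sliding life L = V_lim·H/(K·W) = 5.214e-11 · 5.269e+09 / (1.656e-04 · 25.36) = 65.42 m.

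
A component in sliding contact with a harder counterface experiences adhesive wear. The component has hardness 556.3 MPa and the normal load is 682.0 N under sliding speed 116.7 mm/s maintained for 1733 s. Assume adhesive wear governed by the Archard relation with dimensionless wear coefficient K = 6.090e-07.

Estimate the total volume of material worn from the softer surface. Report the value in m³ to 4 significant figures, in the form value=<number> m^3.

The computation maintains exact precision, and intermediate values are displayed rounded; a lone final rounding to four significant digits.
Sliding speed v = 116.7 mm/s = 0.1167 m/s. Path length L = v·t = 0.1167 m/s × 1733 s = 202.2 m.
Hardness H = 556.3 MPa = 5.563e+08 Pa.
In SI base units: W = 682.0 N, H = 5.563e+08 Pa, K = 6.090e-07.
Volume removed: V = K·W·L/H = 6.090e-07 · 682.0 · 202.2 / 5.563e+08 = 1.510e-10 m³.

value=1.510e-10 m^3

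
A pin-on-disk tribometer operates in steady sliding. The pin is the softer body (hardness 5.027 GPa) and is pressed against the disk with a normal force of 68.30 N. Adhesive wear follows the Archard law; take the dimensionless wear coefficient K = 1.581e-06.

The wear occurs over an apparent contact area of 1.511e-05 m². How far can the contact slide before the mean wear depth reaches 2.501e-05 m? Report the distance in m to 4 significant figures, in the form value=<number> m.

value=1.759e+04 m

Intermediates are shown rounded; all arithmetic runs at exact precision. Rounded once at the end to 4 significant digits.
Convert: Hardness H = 5.027 GPa = 5.027e+09 Pa.
Collected in SI base units: W = 68.30 N, H = 5.027e+09 Pa, K = 1.581e-06.
Wearable volume V_lim = h_lim·A = 2.501e-05 · 1.511e-05 = 3.779e-10 m³.
Sliding life L = V_lim·H/(K·W) = 3.779e-10 · 5.027e+09 / (1.581e-06 · 68.30) = 1.759e+04 m.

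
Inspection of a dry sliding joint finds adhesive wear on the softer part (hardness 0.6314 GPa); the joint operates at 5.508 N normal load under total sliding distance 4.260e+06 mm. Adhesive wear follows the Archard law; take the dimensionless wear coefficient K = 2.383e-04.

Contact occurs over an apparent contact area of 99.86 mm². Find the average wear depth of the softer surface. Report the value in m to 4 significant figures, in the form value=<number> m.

The computation keeps exact precision, and the intermediates appear rounded, and rounded just once to four significant figures.
Total distance L = 4.260e+06 mm = 4260 m.
Hardness H = 0.6314 GPa = 6.314e+08 Pa.
Contact area A = 99.86 mm² = 9.986e-05 m².
Working in SI base units: W = 5.508 N, H = 6.314e+08 Pa, K = 2.383e-04.
By Archard's law, V = K·W·L/H = 2.383e-04 · 5.508 · 4260 / 6.314e+08 = 8.856e-09 m³.
Average depth h = V/A = 8.856e-09 / 9.986e-05 = 8.868e-05 m.

value=8.868e-05 m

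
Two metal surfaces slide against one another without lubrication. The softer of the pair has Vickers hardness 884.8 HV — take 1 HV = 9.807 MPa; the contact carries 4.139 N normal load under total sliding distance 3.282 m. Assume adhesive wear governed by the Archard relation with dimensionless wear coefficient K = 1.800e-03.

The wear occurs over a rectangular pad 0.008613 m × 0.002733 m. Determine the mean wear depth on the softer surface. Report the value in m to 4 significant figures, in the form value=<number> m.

Intermediate values are shown rounded; the computation keeps exact precision, and rounded once at the end, at four significant digits.
Convert: Hardness H = 884.8 HV × 9.807 MPa/HV = 8677 MPa = 8.677e+09 Pa.
Convert: Contact area A = 0.008613 m × 0.002733 m = 2.354e-05 m².
Collected in SI base units: W = 4.139 N, H = 8.677e+09 Pa, K = 1.800e-03.
By Archard's law, V = K·W·L/H = 1.800e-03 · 4.139 · 3.282 / 8.677e+09 = 2.818e-12 m³.
Mean depth h = V/A = 2.818e-12 / 2.354e-05 = 1.197e-07 m.

value=1.197e-07 m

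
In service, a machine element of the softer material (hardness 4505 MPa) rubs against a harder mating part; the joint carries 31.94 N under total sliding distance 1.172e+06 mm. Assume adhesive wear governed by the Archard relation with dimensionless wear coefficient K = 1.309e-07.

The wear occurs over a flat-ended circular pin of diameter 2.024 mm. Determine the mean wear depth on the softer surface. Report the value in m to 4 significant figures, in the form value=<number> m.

value=3.381e-07 m

Displayed values are rounded; all working math holds exact precision. Rounded just once to four significant digits.
Sliding distance L = 1.172e+06 mm = 1172 m.
Hardness H = 4505 MPa = 4.505e+09 Pa.
Pin diameter d = 2.024 mm = 0.002024 m. Contact area A = π·d²/4 = π·(0.002024 m)²/4 = 3.217e-06 m².
SI base units throughout: W = 31.94 N, H = 4.505e+09 Pa, K = 1.309e-07.
Apply Archard: V = K·W·L/H = 1.309e-07 · 31.94 · 1172 / 4.505e+09 = 1.088e-12 m³.
Depth h = V/A = 1.088e-12 / 3.217e-06 = 3.381e-07 m.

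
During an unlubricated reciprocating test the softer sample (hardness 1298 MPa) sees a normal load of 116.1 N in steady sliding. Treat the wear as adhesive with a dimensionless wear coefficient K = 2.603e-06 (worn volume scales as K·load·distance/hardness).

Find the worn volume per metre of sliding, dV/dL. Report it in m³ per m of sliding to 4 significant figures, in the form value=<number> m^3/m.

Displayed values are rounded — each operation carries exact precision, and a single final rounding, at 4 significant digits.
Hardness H = 1298 MPa = 1.298e+09 Pa.
In SI base units: W = 116.1 N, H = 1.298e+09 Pa, K = 2.603e-06.
Sliding wear rate dV/dL = K·W/H — distance-free: 2.603e-06 · 116.1 / 1.298e+09 = 2.328e-13 m³/m.

value=2.328e-13 m^3/m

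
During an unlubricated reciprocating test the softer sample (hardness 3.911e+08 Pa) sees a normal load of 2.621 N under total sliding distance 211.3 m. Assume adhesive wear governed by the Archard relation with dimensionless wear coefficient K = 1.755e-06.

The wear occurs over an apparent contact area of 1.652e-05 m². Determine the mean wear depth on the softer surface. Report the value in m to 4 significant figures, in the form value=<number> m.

All arithmetic maintains exact precision. Intermediates are shown rounded, and one last rounding: four significant digits.
Collected in SI base units: W = 2.621 N, H = 3.911e+08 Pa, K = 1.755e-06.
Volume removed: V = K·W·L/H = 1.755e-06 · 2.621 · 211.3 / 3.911e+08 = 2.485e-12 m³.
Depth h = V/A = 2.485e-12 / 1.652e-05 = 1.504e-07 m.

value=1.504e-07 m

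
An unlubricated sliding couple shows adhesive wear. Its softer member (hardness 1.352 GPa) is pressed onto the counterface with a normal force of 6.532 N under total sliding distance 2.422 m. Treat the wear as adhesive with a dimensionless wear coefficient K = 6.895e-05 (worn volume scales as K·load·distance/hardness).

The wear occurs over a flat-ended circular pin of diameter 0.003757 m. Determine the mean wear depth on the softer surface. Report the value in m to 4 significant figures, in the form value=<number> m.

Every step maintains full float precision; the intermediates are shown rounded — one final rounding, at 4 significant digits.
Hardness H = 1.352 GPa = 1.352e+09 Pa.
Contact area A = π·d²/4 = π·(0.003757 m)²/4 = 1.109e-05 m².
Collected in SI base units: W = 6.532 N, H = 1.352e+09 Pa, K = 6.895e-05.
Worn volume V = K·W·L/H = 6.895e-05 · 6.532 · 2.422 / 1.352e+09 = 8.068e-13 m³.
Wear depth h = V/A = 8.068e-13 / 1.109e-05 = 7.278e-08 m.

value=7.278e-08 m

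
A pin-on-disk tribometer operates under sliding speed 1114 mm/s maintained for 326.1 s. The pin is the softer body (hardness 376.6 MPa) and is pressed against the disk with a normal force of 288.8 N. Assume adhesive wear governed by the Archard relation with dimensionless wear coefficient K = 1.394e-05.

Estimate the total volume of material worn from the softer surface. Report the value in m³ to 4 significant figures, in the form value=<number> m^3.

The intermediates are displayed rounded — the computation maintains full float precision, and rounded just once, at four significant figures.
Sliding speed v = 1114 mm/s = 1.114 m/s. The distance L = v·t = 1.114 m/s × 326.1 s = 363.3 m.
Hardness H = 376.6 MPa = 3.766e+08 Pa.
SI base units throughout: W = 288.8 N, H = 3.766e+08 Pa, K = 1.394e-05.
The Archard volume V = K·W·L/H = 1.394e-05 · 288.8 · 363.3 / 3.766e+08 = 3.883e-09 m³.

value=3.883e-09 m^3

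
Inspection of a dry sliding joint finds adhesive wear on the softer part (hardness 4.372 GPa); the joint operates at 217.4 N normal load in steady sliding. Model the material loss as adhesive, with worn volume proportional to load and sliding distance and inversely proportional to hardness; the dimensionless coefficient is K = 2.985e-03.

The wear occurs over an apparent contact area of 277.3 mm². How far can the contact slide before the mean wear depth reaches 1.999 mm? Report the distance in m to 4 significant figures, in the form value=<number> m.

The algebra keeps exact precision. Shown intermediates are rounded — a lone final rounding: 4 significant digits.
Convert: Hardness H = 4.372 GPa = 4.372e+09 Pa.
Convert: Contact area A = 277.3 mm² = 2.773e-04 m².
Convert: Depth limit h_lim = 1.999 mm = 0.001999 m.
As SI base values: W = 217.4 N, H = 4.372e+09 Pa, K = 2.985e-03.
Allowed volume V_lim = h_lim·A = 0.001999 · 2.773e-04 = 5.543e-07 m³.
So the life L = V_lim·H/(K·W) = 5.543e-07 · 4.372e+09 / (2.985e-03 · 217.4) = 3735 m.

value=3735 m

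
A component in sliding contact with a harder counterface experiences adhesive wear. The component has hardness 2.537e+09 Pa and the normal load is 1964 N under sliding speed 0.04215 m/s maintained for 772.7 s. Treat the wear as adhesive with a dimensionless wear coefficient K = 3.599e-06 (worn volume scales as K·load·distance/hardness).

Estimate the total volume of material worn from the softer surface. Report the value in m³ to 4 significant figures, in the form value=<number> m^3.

value=9.074e-11 m^3

Intermediate values are shown rounded — all arithmetic holds full float precision. Rounded once at the end: four significant figures.
Total distance L = v·t = 0.04215 m/s × 772.7 s = 32.57 m.
Collected in SI base units: W = 1964 N, H = 2.537e+09 Pa, K = 3.599e-06.
Archard relation: V = K·W·L/H = 3.599e-06 · 1964 · 32.57 / 2.537e+09 = 9.074e-11 m³.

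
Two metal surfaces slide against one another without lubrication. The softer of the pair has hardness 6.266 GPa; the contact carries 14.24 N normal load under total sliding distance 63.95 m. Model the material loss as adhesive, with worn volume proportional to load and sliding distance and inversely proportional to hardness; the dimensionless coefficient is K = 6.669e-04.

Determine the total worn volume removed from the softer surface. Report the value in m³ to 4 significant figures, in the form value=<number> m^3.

The intermediates appear rounded. All arithmetic carries full precision — one last rounding, at 4 significant figures.
Hardness H = 6.266 GPa = 6.266e+09 Pa.
Working in SI base units: W = 14.24 N, H = 6.266e+09 Pa, K = 6.669e-04.
By Archard's law, V = K·W·L/H = 6.669e-04 · 14.24 · 63.95 / 6.266e+09 = 9.692e-11 m³.

value=9.692e-11 m^3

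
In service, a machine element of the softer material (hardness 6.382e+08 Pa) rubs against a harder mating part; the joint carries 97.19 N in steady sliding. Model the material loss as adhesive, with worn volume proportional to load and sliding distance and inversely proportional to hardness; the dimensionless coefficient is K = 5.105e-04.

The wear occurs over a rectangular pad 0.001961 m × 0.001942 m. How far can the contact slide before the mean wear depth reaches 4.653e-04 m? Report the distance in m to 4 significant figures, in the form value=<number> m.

value=22.79 m

Shown intermediates are rounded. All arithmetic keeps full float precision; rounded just once: 4 significant figures.
Convert: Contact area A = 0.001961 m × 0.001942 m = 3.808e-06 m².
In SI base units, W = 97.19 N, H = 6.382e+08 Pa, K = 5.105e-04.
Permissible volume V_lim = h_lim·A = 4.653e-04 · 3.808e-06 = 1.772e-09 m³.
Thus life L = V_lim·H/(K·W) = 1.772e-09 · 6.382e+08 / (5.105e-04 · 97.19) = 22.79 m.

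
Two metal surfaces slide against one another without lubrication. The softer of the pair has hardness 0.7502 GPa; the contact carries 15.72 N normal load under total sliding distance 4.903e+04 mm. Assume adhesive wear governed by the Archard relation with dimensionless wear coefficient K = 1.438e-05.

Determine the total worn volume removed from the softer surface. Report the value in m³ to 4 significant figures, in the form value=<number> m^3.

value=1.477e-11 m^3

Intermediate values are shown rounded, and each operation maintains exact precision. Rounded once at the end to four significant digits.
Path length L = 4.903e+04 mm = 49.03 m.
Hardness H = 0.7502 GPa = 7.502e+08 Pa.
As SI base values: W = 15.72 N, H = 7.502e+08 Pa, K = 1.438e-05.
Archard relation: V = K·W·L/H = 1.438e-05 · 15.72 · 49.03 / 7.502e+08 = 1.477e-11 m³.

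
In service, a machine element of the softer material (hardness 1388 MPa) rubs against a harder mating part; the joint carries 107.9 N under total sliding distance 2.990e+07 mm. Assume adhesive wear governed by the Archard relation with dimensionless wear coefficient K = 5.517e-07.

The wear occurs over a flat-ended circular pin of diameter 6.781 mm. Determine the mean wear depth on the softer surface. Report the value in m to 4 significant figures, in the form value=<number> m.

value=3.551e-05 m

The algebra keeps exact precision, and intermediate values are shown rounded. Rounded once at the end to 4 significant digits.
Path length L = 2.990e+07 mm = 2.990e+04 m.
Hardness H = 1388 MPa = 1.388e+09 Pa.
Pin diameter d = 6.781 mm = 0.006781 m. Contact area A = π·d²/4 = π·(0.006781 m)²/4 = 3.611e-05 m².
Expressed in SI base units: W = 107.9 N, H = 1.388e+09 Pa, K = 5.517e-07.
The Archard volume V = K·W·L/H = 5.517e-07 · 107.9 · 2.990e+04 / 1.388e+09 = 1.282e-09 m³.
Mean depth h = V/A = 1.282e-09 / 3.611e-05 = 3.551e-05 m.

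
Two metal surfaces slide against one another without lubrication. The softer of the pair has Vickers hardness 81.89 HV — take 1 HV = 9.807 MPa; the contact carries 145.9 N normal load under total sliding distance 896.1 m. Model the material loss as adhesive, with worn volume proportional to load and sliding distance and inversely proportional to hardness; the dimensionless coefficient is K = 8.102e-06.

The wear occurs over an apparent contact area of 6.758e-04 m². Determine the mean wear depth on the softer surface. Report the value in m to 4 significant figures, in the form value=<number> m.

value=1.952e-06 m

Printed values are rounded, and the computation carries exact precision. Rounded just once: four significant digits.
Convert: Hardness H = 81.89 HV × 9.807 MPa/HV = 803.1 MPa = 8.031e+08 Pa.
In SI base units, W = 145.9 N, H = 8.031e+08 Pa, K = 8.102e-06.
Worn volume V = K·W·L/H = 8.102e-06 · 145.9 · 896.1 / 8.031e+08 = 1.319e-09 m³.
Average depth h = V/A = 1.319e-09 / 6.758e-04 = 1.952e-06 m.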